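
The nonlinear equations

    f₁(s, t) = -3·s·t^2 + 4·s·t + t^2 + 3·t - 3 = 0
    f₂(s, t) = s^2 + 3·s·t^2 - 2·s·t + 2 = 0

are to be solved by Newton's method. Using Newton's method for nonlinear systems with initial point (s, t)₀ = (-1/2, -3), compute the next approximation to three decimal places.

At (-1/2, -3): F = (16.500, -14.250).
Jacobian J = [[-3·t^2 + 4·t, -6·s·t + 4·s + 2·t + 3], [2·s + 3·t^2 - 2·t, 6·s·t - 2·s]].
At the point, J = [[-39.000, -14.000], [32.000, 10.000]] (det J = 58.000).
Solving J·Δ = −F gives Δ = (0.595, -0.478).
Then the next iterate is (s, t)₁ = (0.095, -3.478).

(0.095, -3.478)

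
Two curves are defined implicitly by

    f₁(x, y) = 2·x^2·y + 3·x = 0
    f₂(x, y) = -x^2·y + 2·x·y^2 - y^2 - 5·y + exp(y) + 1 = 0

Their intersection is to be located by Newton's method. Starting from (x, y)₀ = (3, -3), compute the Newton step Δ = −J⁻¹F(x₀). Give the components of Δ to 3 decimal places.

(-0.490, 1.602)

At (3, -3): F = (-45.000, 88.04979).
Jacobian J = [[4·x·y + 3, 2·x^2], [-2·x·y + 2·y^2, -x^2 + 4·x·y - 2·y + exp(y) - 5]].
At the point, J = [[-33.000, 18.000], [36.000, -43.95021]] (det J = 802.35703).
Solving J·Δ = −F gives Δ = (-0.490, 1.602).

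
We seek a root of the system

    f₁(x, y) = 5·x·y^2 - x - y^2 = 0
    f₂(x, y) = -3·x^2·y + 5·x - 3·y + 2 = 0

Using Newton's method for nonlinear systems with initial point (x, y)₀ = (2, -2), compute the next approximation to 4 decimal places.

(0.6798, -1.7523)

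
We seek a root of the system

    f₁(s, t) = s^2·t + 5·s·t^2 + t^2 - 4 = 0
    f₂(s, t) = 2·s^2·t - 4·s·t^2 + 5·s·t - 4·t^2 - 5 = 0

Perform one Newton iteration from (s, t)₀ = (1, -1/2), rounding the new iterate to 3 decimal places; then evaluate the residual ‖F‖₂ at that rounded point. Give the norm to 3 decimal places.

41.555

At (1, -1/2): F = (-3.000, -10.500).
Jacobian J = [[2·s·t + 5·t^2, s^2 + 10·s·t + 2·t], [4·s·t - 4·t^2 + 5·t, 2·s^2 - 8·s·t + 5·s - 8·t]].
At the point, J = [[0.250, -5.000], [-5.500, 15.000]] (det J = -23.750).
Solving J·Δ = −F gives Δ = (-4.105, -0.805).
Then the next iterate is (s, t)₁ = (-3.105, -1.305).
Re-evaluating at (-3.105, -1.305): F = (-41.31798, 4.43652), so ‖F‖₂ = 41.555.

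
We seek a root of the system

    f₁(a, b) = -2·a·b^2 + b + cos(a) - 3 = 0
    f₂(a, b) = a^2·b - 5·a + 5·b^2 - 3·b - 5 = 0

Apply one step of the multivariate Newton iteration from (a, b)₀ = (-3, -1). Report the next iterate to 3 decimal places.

(-8.151, -0.038)

At (-3, -1): F = (1.01001, 9.000).
Jacobian J = [[-2·b^2 - sin(a), -4·a·b + 1], [2·a·b - 5, a^2 + 10·b - 3]].
At the point, J = [[-1.85888, -11.000], [1.000, -4.000]] (det J = 18.43552).
Solving J·Δ = −F gives Δ = (-5.151, 0.962).
Then the next iterate is (a, b)₁ = (-8.151, -0.038).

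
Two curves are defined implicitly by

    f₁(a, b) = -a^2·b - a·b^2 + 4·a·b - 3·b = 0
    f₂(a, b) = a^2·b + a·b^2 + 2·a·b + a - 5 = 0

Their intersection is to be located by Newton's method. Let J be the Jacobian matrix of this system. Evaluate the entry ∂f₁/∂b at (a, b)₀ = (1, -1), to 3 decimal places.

2.000

∂f₁/∂b = -a^2 - 2·a·b + 4·a - 3.
At (1, -1) this is 2.000.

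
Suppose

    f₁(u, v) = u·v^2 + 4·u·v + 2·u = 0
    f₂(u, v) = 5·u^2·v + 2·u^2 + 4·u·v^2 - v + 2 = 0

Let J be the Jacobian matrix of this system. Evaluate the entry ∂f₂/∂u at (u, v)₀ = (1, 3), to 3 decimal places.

∂f₂/∂u = 10·u·v + 4·u + 4·v^2.
At (1, 3) this is 70.000.

70.000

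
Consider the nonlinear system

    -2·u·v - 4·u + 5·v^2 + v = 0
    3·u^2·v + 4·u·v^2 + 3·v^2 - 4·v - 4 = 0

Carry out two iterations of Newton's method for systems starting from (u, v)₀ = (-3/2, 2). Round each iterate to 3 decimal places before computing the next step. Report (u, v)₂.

(-1.898, -0.582)

At (-3/2, 2): F = (34.000, -10.500).
Jacobian J = [[-2·v - 4, -2·u + 10·v + 1], [6·u·v + 4·v^2, 3·u^2 + 8·u·v + 6·v - 4]].
At the point, J = [[-8.000, 24.000], [-2.000, -9.250]] (det J = 122.000).
Solving J·Δ = −F gives Δ = (0.512, -1.246).
Then the next iterate is (u, v)₁ = (-0.988, 0.754).
Round to (-0.988, 0.754) and repeat: F = (9.03848, -5.34919), J = [[-5.508, 10.516], [-2.19565, -2.50718]].
Δ = (-0.910, -1.336), so (u, v)₂ = (-1.898, -0.582).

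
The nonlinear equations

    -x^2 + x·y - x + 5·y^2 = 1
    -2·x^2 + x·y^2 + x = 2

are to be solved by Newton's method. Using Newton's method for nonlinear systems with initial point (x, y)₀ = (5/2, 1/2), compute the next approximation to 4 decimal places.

(1.2048, 0.5169)

At (5/2, 1/2): F = (-7.2500, -11.3750).
Jacobian J = [[-2·x + y - 1, x + 10·y], [-4·x + y^2 + 1, 2·x·y]].
At the point, J = [[-5.5000, 7.5000], [-8.7500, 2.5000]] (det J = 51.8750).
Solving J·Δ = −F gives Δ = (-1.2952, 0.0169).
Then the next iterate is (x, y)₁ = (1.2048, 0.5169).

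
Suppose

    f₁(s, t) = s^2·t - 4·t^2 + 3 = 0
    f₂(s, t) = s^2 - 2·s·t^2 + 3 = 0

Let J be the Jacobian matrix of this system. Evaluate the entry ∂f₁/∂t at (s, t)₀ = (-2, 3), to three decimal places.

∂f₁/∂t = s^2 - 8·t.
At (-2, 3) this is -20.000.

-20.000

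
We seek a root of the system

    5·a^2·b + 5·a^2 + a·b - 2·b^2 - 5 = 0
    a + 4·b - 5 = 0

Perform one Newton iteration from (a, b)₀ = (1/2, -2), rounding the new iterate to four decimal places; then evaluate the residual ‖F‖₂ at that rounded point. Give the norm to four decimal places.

At (1/2, -2): F = (-15.2500, -12.5000).
Jacobian J = [[10·a·b + 10·a + b, 5·a^2 + a - 4·b], [1, 4]].
At the point, J = [[-7.0000, 9.7500], [1.0000, 4.0000]] (det J = -37.7500).
Solving J·Δ = −F gives Δ = (1.6126, 2.7219).
Then the next iterate is (a, b)₁ = (2.1126, 0.7219).
Re-evaluating at (2.1126, 0.7219): F = (33.907683, 0.0002), so ‖F‖₂ = 33.9077.

33.9077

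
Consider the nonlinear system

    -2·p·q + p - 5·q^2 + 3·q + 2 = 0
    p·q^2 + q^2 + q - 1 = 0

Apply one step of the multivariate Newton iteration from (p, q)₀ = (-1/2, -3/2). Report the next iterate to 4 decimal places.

(0.2598, -0.8310)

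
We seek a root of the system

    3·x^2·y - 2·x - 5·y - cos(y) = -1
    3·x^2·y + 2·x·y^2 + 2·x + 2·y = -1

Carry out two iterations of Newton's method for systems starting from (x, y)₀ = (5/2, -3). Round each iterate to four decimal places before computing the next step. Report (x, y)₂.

At (5/2, -3): F = (-44.260008, -11.2500).
Jacobian J = [[6·x·y - 2, 3·x^2 + sin(y) - 5], [6·x·y + 2·y^2 + 2, 3·x^2 + 4·x·y + 2]].
At the point, J = [[-47.0000, 13.608880], [-25.0000, -9.2500]] (det J = 774.972000).
Solving J·Δ = −F gives Δ = (-0.7258, 0.7455).
Then the next iterate is (x, y)₁ = (1.7742, -2.2545).
Round to (1.7742, -2.2545) and repeat: F = (-11.934280, -3.214946), J = [[-25.999603, 3.668118], [-11.834063, -4.556379]].
Δ = (-0.4088, 0.3561), so (x, y)₂ = (1.3654, -1.8984).

(1.3654, -1.8984)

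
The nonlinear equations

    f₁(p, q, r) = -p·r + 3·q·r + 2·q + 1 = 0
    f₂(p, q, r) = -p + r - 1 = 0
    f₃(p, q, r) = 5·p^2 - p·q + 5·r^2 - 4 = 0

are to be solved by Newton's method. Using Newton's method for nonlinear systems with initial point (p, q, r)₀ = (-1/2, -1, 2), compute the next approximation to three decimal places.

(0.305, -0.266, 1.305)

At (-1/2, -1, 2): F = (-6.000, 1.500, 16.750).
Jacobian J = [[-r, 3·r + 2, -p + 3·q], [-1, 0, 1], [10·p - q, -p, 10·r]].
At the point, J = [[-2.000, 8.000, -2.500], [-1.000, 0.000, 1.000], [-4.000, 0.500, 20.000]] (det J = 130.250).
Solving J·Δ = −F gives Δ = (0.805, 0.734, -0.695).
Then the next iterate is (p, q, r)₁ = (0.305, -0.266, 1.305).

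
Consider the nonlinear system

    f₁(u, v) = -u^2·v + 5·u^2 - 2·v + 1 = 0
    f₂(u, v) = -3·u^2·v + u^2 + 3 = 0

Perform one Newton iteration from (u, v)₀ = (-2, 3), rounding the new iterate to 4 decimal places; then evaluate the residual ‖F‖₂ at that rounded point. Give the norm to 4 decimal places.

7.6320

At (-2, 3): F = (3.0000, -29.0000).
Jacobian J = [[-2·u·v + 10·u, -u^2 - 2], [-6·u·v + 2·u, -3·u^2]].
At the point, J = [[-8.0000, -6.0000], [32.0000, -12.0000]] (det J = 288.0000).
Solving J·Δ = −F gives Δ = (0.7292, -0.4722).
Then the next iterate is (u, v)₁ = (-1.2708, 2.5278).
Re-evaluating at (-1.2708, 2.5278): F = (-0.063164, -7.631748), so ‖F‖₂ = 7.6320.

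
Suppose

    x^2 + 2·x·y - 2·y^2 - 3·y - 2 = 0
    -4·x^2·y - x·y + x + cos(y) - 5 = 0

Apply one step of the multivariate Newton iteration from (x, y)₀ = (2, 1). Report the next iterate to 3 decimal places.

At (2, 1): F = (1.000, -20.45970).
Jacobian J = [[2·x + 2·y, 2·x - 4·y - 3], [-8·x·y - y + 1, -4·x^2 - x - sin(y)]].
At the point, J = [[6.000, -3.000], [-16.000, -18.84147]] (det J = -161.04883).
Solving J·Δ = −F gives Δ = (-0.498, -0.663).
Then the next iterate is (x, y)₁ = (1.502, 0.337).

(1.502, 0.337)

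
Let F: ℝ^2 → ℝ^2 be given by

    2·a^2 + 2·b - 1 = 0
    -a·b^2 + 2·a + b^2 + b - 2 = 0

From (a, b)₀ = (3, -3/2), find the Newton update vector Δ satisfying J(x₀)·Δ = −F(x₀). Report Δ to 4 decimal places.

(-1.2071, 0.2426)

At (3, -3/2): F = (14.0000, -2.0000).
Jacobian J = [[4·a, 2], [-b^2 + 2, -2·a·b + 2·b + 1]].
At the point, J = [[12.0000, 2.0000], [-0.2500, 7.0000]] (det J = 84.5000).
Solving J·Δ = −F gives Δ = (-1.2071, 0.2426).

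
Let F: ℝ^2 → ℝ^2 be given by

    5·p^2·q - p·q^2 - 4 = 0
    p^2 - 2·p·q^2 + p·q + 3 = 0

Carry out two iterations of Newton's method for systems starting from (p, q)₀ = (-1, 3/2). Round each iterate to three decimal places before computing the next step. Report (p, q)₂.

(1.471, -1.686)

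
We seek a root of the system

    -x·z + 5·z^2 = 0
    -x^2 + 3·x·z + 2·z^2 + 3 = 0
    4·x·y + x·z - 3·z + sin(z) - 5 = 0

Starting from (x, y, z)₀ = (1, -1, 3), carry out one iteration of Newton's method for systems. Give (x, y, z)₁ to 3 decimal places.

(0.149, 1.354, 1.464)

At (1, -1, 3): F = (42.000, 29.000, -14.85888).
Jacobian J = [[-z, 0, -x + 10·z], [-2·x + 3·z, 0, 3·x + 4·z], [4·y + z, 4·x, x + cos(z) - 3]].
At the point, J = [[-3.000, 0.000, 29.000], [7.000, 0.000, 15.000], [-1.000, 4.000, -2.98999]] (det J = 992.000).
Solving J·Δ = −F gives Δ = (-0.851, 2.354, -1.536).
Then the next iterate is (x, y, z)₁ = (0.149, 1.354, 1.464).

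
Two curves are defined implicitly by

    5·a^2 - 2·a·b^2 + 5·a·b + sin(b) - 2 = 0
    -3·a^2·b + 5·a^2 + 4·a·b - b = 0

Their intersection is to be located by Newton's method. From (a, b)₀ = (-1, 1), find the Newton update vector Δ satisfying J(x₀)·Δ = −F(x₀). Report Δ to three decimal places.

At (-1, 1): F = (0.84147, -3.000).
Jacobian J = [[10·a - 2·b^2 + 5·b, -4·a·b + 5·a + cos(b)], [-6·a·b + 10·a + 4·b, -3·a^2 + 4·a - 1]].
At the point, J = [[-7.000, -0.45970], [0.000, -8.000]] (det J = 56.000).
Solving J·Δ = −F gives Δ = (0.145, -0.375).

(0.145, -0.375)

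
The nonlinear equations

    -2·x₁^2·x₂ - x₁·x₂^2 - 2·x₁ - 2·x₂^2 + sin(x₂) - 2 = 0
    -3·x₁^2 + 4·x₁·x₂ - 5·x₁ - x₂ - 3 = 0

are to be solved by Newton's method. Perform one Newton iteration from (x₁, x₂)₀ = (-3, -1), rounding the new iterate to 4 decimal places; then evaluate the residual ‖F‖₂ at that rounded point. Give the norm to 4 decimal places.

6.6498

At (-3, -1): F = (22.158529, -2.0000).
Jacobian J = [[-4·x₁·x₂ - x₂^2 - 2, -2·x₁^2 - 2·x₁·x₂ - 4·x₂ + cos(x₂)], [-6·x₁ + 4·x₂ - 5, 4·x₁ - 1]].
At the point, J = [[-15.0000, -19.459698], [9.0000, -13.0000]] (det J = 370.137279).
Solving J·Δ = −F gives Δ = (0.8834, 0.4577).
Then the next iterate is (x₁, x₂)₁ = (-2.1166, -0.5423).
Re-evaluating at (-2.1166, -0.5423): F = (6.610387, -0.723358), so ‖F‖₂ = 6.6498.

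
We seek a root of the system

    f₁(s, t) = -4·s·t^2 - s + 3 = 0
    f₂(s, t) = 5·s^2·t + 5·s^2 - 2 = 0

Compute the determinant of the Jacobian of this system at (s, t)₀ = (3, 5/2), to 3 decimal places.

J = [[-4·t^2 - 1, -8·s·t], [10·s·t + 10·s, 5·s^2]].
At the point, J = [[-26.000, -60.000], [105.000, 45.000]].
det J = 5130.000.

5130.000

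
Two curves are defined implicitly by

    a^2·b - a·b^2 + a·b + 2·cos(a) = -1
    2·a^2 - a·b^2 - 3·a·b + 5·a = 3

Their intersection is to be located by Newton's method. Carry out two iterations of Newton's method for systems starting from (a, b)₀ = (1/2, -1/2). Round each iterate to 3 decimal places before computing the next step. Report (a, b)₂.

(0.395, -0.729)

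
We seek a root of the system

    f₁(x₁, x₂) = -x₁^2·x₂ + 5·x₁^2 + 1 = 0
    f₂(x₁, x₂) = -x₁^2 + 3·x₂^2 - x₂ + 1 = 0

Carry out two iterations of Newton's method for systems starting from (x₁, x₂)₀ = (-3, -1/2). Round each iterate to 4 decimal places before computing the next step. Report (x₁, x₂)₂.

(-0.8366, 0.6022)

At (-3, -1/2): F = (50.5000, -6.7500).
Jacobian J = [[-2·x₁·x₂ + 10·x₁, -x₁^2], [-2·x₁, 6·x₂ - 1]].
At the point, J = [[-33.0000, -9.0000], [6.0000, -4.0000]] (det J = 186.0000).
Solving J·Δ = −F gives Δ = (1.4126, 0.4315).
Then the next iterate is (x₁, x₂)₁ = (-1.5874, -0.0685).
Round to (-1.5874, -0.0685) and repeat: F = (13.771803, -1.437262), J = [[-16.091474, -2.519839], [3.1748, -1.4110]].
Δ = (0.7508, 0.6707), so (x₁, x₂)₂ = (-0.8366, 0.6022).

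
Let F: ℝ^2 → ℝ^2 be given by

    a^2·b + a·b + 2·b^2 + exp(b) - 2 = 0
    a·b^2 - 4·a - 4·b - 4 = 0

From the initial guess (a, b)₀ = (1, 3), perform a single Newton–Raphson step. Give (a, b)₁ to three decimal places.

(4.012, 0.970)

At (1, 3): F = (42.08554, -11.000).
Jacobian J = [[2·a·b + b, a^2 + a + 4·b + exp(b)], [b^2 - 4, 2·a·b - 4]].
At the point, J = [[9.000, 34.08554], [5.000, 2.000]] (det J = -152.42768).
Solving J·Δ = −F gives Δ = (3.012, -2.030).
Then the next iterate is (a, b)₁ = (4.012, 0.970).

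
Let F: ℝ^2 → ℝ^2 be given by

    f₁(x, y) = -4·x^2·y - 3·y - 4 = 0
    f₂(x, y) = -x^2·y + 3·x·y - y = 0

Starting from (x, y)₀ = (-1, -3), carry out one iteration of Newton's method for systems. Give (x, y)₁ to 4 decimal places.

At (-1, -3): F = (17.0000, 15.0000).
Jacobian J = [[-8·x·y, -4·x^2 - 3], [-2·x·y + 3·y, -x^2 + 3·x - 1]].
At the point, J = [[-24.0000, -7.0000], [-15.0000, -5.0000]] (det J = 15.0000).
Solving J·Δ = −F gives Δ = (-1.3333, 7.0000).
Then the next iterate is (x, y)₁ = (-2.3333, 4.0000).

(-2.3333, 4.0000)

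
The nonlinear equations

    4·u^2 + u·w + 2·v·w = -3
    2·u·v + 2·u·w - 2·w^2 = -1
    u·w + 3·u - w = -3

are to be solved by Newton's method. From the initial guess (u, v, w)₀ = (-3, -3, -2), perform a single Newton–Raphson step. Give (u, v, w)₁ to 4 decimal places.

At (-3, -3, -2): F = (57.0000, 23.0000, 2.0000).
Jacobian J = [[8·u + w, 2·w, u + 2·v], [2·v + 2·w, 2·u, 2·u - 4·w], [w + 3, 0, u - 1]].
At the point, J = [[-26.0000, -4.0000, -9.0000], [-10.0000, -6.0000, 2.0000], [1.0000, 0.0000, -4.0000]] (det J = -526.0000).
Solving J·Δ = −F gives Δ = (1.6654, 1.3631, 0.9163).
Then the next iterate is (u, v, w)₁ = (-1.3346, -1.6369, -1.0837).

(-1.3346, -1.6369, -1.0837)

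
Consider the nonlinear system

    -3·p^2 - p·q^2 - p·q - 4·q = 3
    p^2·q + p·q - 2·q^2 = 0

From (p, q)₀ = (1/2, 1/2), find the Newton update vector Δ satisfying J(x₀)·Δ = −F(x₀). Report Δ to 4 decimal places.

At (1/2, 1/2): F = (-6.1250, -0.1250).
Jacobian J = [[-6·p - q^2 - q, -2·p·q - p - 4], [2·p·q + q, p^2 + p - 4·q]].
At the point, J = [[-3.7500, -5.0000], [1.0000, -1.2500]] (det J = 9.6875).
Solving J·Δ = −F gives Δ = (-0.7258, -0.6806).

(-0.7258, -0.6806)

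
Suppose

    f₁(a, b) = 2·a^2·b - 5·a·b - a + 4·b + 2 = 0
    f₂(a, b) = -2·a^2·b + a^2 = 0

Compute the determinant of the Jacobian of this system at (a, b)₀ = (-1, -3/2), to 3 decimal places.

63.000

J = [[4·a·b - 5·b - 1, 2·a^2 - 5·a + 4], [-4·a·b + 2·a, -2·a^2]].
At the point, J = [[12.500, 11.000], [-8.000, -2.000]].
det J = 63.000.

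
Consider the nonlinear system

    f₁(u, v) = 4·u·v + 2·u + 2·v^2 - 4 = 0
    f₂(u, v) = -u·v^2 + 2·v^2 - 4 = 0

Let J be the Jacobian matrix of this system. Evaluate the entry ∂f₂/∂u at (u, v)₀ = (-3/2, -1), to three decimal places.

-1.000

∂f₂/∂u = -v^2.
At (-3/2, -1) this is -1.000.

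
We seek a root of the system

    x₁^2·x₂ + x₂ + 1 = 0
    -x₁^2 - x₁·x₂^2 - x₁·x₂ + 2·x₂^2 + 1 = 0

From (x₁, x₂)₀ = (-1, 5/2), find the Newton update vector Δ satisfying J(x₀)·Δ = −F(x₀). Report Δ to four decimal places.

(0.8045, -0.9887)

At (-1, 5/2): F = (6.0000, 21.2500).
Jacobian J = [[2·x₁·x₂, x₁^2 + 1], [-2·x₁ - x₂^2 - x₂, -2·x₁·x₂ - x₁ + 4·x₂]].
At the point, J = [[-5.0000, 2.0000], [-6.7500, 16.0000]] (det J = -66.5000).
Solving J·Δ = −F gives Δ = (0.8045, -0.9887).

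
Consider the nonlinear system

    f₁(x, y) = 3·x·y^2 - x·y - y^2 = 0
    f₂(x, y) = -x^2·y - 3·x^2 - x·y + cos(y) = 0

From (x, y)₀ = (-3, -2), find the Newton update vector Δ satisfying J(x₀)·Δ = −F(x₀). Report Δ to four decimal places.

(2.1602, 0.3664)

At (-3, -2): F = (-46.0000, -15.416147).
Jacobian J = [[3·y^2 - y, 6·x·y - x - 2·y], [-2·x·y - 6·x - y, -x^2 - x - sin(y)]].
At the point, J = [[14.0000, 43.0000], [8.0000, -5.090703]] (det J = -415.269836).
Solving J·Δ = −F gives Δ = (2.1602, 0.3664).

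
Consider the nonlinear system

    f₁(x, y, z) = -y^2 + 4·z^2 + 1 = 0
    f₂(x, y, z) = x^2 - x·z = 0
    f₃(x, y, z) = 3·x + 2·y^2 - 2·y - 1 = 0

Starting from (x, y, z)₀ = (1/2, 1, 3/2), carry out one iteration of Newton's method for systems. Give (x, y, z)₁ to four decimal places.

(0.2222, 1.1667, 0.7778)

At (1/2, 1, 3/2): F = (9.0000, -0.5000, 0.5000).
Jacobian J = [[0, -2·y, 8·z], [2·x - z, 0, -x], [3, 4·y - 2, 0]].
At the point, J = [[0.0000, -2.0000, 12.0000], [-0.5000, 0.0000, -0.5000], [3.0000, 2.0000, 0.0000]] (det J = -9.0000).
Solving J·Δ = −F gives Δ = (-0.2778, 0.1667, -0.7222).
Then the next iterate is (x, y, z)₁ = (0.2222, 1.1667, 0.7778).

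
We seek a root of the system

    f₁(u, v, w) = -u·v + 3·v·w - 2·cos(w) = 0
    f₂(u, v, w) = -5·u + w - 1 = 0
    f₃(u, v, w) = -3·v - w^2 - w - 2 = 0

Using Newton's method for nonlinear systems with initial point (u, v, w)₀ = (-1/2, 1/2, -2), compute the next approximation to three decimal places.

(-0.322, 0.055, -0.612)

At (-1/2, 1/2, -2): F = (-1.91771, -0.500, -5.500).
Jacobian J = [[-v, -u + 3·w, 3·v + 2·sin(w)], [-5, 0, 1], [0, -3, -2·w - 1]].
At the point, J = [[-0.500, -5.500, -0.31859], [-5.000, 0.000, 1.000], [0.000, -3.000, 3.000]] (det J = -88.77892).
Solving J·Δ = −F gives Δ = (0.178, -0.445, 1.388).
Then the next iterate is (u, v, w)₁ = (-0.322, 0.055, -0.612).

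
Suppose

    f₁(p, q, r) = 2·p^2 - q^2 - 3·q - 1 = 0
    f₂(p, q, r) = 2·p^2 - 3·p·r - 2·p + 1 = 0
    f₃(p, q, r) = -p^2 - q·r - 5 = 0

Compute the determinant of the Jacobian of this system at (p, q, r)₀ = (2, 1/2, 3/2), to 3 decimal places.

-171.000

J = [[4·p, -2·q - 3, 0], [4·p - 3·r - 2, 0, -3·p], [-2·p, -r, -q]].
At the point, J = [[8.000, -4.000, 0.000], [1.500, 0.000, -6.000], [-4.000, -1.500, -0.500]].
det J = -171.000.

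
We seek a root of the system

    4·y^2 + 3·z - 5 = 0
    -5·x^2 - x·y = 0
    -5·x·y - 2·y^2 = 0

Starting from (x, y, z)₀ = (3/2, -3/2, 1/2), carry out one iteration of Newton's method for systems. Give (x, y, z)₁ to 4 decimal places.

At (3/2, -3/2, 1/2): F = (5.5000, -9.0000, 6.7500).
Jacobian J = [[0, 8·y, 3], [-10·x - y, -x, 0], [-5·y, -5·x - 4·y, 0]].
At the point, J = [[0.0000, -12.0000, 3.0000], [-13.5000, -1.5000, 0.0000], [7.5000, -1.5000, 0.0000]] (det J = 94.5000).
Solving J·Δ = −F gives Δ = (-0.7500, 0.7500, 1.1667).
Then the next iterate is (x, y, z)₁ = (0.7500, -0.7500, 1.6667).

(0.7500, -0.7500, 1.6667)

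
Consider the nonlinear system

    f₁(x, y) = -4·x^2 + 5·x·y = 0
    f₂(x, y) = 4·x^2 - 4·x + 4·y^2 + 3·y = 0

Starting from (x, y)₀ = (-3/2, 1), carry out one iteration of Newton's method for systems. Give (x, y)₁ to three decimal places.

At (-3/2, 1): F = (-16.500, 22.000).
Jacobian J = [[-8·x + 5·y, 5·x], [8·x - 4, 8·y + 3]].
At the point, J = [[17.000, -7.500], [-16.000, 11.000]] (det J = 67.000).
Solving J·Δ = −F gives Δ = (0.246, -1.642).
Then the next iterate is (x, y)₁ = (-1.254, -0.642).

(-1.254, -0.642)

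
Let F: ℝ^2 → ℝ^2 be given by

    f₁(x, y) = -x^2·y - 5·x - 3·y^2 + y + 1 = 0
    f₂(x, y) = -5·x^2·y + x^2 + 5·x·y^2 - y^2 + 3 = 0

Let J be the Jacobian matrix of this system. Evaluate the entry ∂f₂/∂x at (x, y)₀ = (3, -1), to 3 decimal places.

41.000

∂f₂/∂x = -10·x·y + 2·x + 5·y^2.
At (3, -1) this is 41.000.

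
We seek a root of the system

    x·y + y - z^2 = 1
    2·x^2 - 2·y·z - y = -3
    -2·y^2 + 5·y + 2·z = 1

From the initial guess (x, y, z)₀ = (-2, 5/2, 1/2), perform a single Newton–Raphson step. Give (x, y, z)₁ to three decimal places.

At (-2, 5/2, 1/2): F = (-3.750, 6.000, 0.000).
Jacobian J = [[y, x + 1, -2·z], [4·x, -2·z - 1, -2·y], [0, -4·y + 5, 2]].
At the point, J = [[2.500, -1.000, -1.000], [-8.000, -2.000, -5.000], [0.000, -5.000, 2.000]] (det J = -128.500).
Solving J·Δ = −F gives Δ = (1.173, -0.233, -0.584).
Then the next iterate is (x, y, z)₁ = (-0.827, 2.267, -0.084).

(-0.827, 2.267, -0.084)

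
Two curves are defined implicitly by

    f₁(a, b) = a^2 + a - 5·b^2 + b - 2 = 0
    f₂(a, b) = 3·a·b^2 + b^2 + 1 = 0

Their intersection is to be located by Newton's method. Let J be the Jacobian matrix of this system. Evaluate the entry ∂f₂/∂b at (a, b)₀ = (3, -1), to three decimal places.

-20.000

∂f₂/∂b = 6·a·b + 2·b.
At (3, -1) this is -20.000.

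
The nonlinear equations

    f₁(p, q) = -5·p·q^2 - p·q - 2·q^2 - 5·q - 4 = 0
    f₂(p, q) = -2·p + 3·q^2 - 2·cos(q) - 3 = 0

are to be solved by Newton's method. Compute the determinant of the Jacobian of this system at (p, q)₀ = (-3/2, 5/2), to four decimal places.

-498.6469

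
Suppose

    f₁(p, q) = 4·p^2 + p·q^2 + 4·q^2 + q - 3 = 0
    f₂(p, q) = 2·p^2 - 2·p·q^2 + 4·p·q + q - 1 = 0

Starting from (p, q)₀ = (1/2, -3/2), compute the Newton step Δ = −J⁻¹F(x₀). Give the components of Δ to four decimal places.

At (1/2, -3/2): F = (6.6250, -7.2500).
Jacobian J = [[8·p + q^2, 2·p·q + 8·q + 1], [4·p - 2·q^2 + 4·q, -4·p·q + 4·p + 1]].
At the point, J = [[6.2500, -12.5000], [-8.5000, 6.0000]] (det J = -68.7500).
Solving J·Δ = −F gives Δ = (-0.7400, 0.1600).

(-0.7400, 0.1600)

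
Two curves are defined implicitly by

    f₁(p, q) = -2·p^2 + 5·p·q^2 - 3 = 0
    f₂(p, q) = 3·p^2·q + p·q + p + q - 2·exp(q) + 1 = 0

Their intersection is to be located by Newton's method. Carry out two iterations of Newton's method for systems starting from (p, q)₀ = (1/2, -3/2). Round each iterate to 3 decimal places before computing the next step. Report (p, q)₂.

At (1/2, -3/2): F = (2.125, -2.32126).
Jacobian J = [[-4·p + 5·q^2, 10·p·q], [6·p·q + q + 1, 3·p^2 + p - 2·exp(q) + 1]].
At the point, J = [[9.250, -7.500], [-5.000, 1.80374]] (det J = -20.81541).
Solving J·Δ = −F gives Δ = (-0.652, -0.521).
Then the next iterate is (p, q)₁ = (-0.152, -2.021).
Round to (-0.152, -2.021) and repeat: F = (-6.15038, -1.27093), J = [[21.03020, 3.07192], [0.82215, 0.65227]].
Δ = (0.010, 1.936), so (p, q)₂ = (-0.142, -0.085).

(-0.142, -0.085)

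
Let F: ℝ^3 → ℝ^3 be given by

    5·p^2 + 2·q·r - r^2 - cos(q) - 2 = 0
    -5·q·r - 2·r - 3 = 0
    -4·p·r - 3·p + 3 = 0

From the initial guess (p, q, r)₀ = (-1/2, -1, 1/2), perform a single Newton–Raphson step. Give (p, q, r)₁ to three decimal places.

(-0.077, -3.630, -1.191)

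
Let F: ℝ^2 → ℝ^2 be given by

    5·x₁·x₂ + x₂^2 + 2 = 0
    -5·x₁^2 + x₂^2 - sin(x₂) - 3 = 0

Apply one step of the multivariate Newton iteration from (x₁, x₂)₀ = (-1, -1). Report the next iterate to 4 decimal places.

(-0.2330, -0.4050)

At (-1, -1): F = (8.0000, -6.158529).
Jacobian J = [[5·x₂, 5·x₁ + 2·x₂], [-10·x₁, 2·x₂ - cos(x₂)]].
At the point, J = [[-5.0000, -7.0000], [10.0000, -2.540302]] (det J = 82.701512).
Solving J·Δ = −F gives Δ = (0.7670, 0.5950).
Then the next iterate is (x₁, x₂)₁ = (-0.2330, -0.4050).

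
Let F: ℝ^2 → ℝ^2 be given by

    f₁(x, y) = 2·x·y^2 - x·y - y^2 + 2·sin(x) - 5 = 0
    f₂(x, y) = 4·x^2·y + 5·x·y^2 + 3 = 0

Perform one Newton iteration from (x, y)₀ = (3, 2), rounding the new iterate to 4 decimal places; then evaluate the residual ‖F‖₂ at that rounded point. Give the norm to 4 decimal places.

At (3, 2): F = (9.282240, 135.0000).
Jacobian J = [[2·y^2 - y + 2·cos(x), 4·x·y - x - 2·y], [8·x·y + 5·y^2, 4·x^2 + 10·x·y]].
At the point, J = [[4.020015, 17.0000], [68.0000, 96.0000]] (det J = -770.078559).
Solving J·Δ = −F gives Δ = (-1.8231, -0.1149).
Then the next iterate is (x, y)₁ = (1.1769, 1.8851).
Re-evaluating at (1.1769, 1.8851): F = (-0.560866, 34.355331), so ‖F‖₂ = 34.3599.

34.3599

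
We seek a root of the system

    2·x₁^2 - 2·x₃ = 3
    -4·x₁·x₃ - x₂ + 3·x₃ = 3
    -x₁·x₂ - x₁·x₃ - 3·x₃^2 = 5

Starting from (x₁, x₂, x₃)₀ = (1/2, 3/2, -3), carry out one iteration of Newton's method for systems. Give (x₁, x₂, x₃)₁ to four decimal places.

(0.3200, -6.5900, -1.4300)

At (1/2, 3/2, -3): F = (3.5000, -7.5000, -31.2500).
Jacobian J = [[4·x₁, 0, -2], [-4·x₃, -1, -4·x₁ + 3], [-x₂ - x₃, -x₁, -x₁ - 6·x₃]].
At the point, J = [[2.0000, 0.0000, -2.0000], [12.0000, -1.0000, 1.0000], [1.5000, -0.5000, 17.5000]] (det J = -25.0000).
Solving J·Δ = −F gives Δ = (-0.1800, -8.0900, 1.5700).
Then the next iterate is (x₁, x₂, x₃)₁ = (0.3200, -6.5900, -1.4300).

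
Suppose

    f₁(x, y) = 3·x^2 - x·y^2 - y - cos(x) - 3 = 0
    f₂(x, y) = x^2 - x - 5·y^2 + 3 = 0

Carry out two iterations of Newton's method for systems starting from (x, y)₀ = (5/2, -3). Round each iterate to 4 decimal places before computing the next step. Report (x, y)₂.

(-0.8048, -0.9919)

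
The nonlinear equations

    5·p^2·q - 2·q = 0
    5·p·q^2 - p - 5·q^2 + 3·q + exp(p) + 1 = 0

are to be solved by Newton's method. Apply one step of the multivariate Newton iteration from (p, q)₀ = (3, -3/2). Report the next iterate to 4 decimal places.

At (3, -3/2): F = (-64.5000, 36.085537).
Jacobian J = [[10·p·q, 5·p^2 - 2], [5·q^2 + exp(p) - 1, 10·p·q - 10·q + 3]].
At the point, J = [[-45.0000, 43.0000], [30.335537, -27.0000]] (det J = -89.428088).
Solving J·Δ = −F gives Δ = (2.1226, 3.7213).
Then the next iterate is (p, q)₁ = (5.1226, 2.2213).

(5.1226, 2.2213)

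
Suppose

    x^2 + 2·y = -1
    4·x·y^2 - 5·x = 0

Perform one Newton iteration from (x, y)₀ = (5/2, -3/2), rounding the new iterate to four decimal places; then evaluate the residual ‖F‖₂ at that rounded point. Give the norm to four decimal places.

At (5/2, -3/2): F = (4.2500, 10.0000).
Jacobian J = [[2·x, 2], [4·y^2 - 5, 8·x·y]].
At the point, J = [[5.0000, 2.0000], [4.0000, -30.0000]] (det J = -158.0000).
Solving J·Δ = −F gives Δ = (-0.9335, 0.2089).
Then the next iterate is (x, y)₁ = (1.5665, -1.2911).
Re-evaluating at (1.5665, -1.2911): F = (0.871722, 2.612541), so ‖F‖₂ = 2.7541.

2.7541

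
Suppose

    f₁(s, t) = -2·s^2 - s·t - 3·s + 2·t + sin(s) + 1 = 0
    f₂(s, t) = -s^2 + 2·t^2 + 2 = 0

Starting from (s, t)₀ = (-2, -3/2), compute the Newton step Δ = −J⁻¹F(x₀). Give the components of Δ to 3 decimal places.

(0.713, 0.892)

At (-2, -3/2): F = (-7.90930, 2.500).
Jacobian J = [[-4·s - t + cos(s) - 3, -s + 2], [-2·s, 4·t]].
At the point, J = [[6.08385, 4.000], [4.000, -6.000]] (det J = -52.50312).
Solving J·Δ = −F gives Δ = (0.713, 0.892).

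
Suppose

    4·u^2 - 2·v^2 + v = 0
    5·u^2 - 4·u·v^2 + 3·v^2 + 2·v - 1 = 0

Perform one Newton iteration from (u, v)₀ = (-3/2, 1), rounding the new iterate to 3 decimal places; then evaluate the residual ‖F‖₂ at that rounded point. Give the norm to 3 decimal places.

6.004

At (-3/2, 1): F = (8.000, 21.250).
Jacobian J = [[8·u, -4·v + 1], [10·u - 4·v^2, -8·u·v + 6·v + 2]].
At the point, J = [[-12.000, -3.000], [-19.000, 20.000]] (det J = -297.000).
Solving J·Δ = −F gives Δ = (0.753, -0.347).
Then the next iterate is (u, v)₁ = (-0.747, 0.653).
Re-evaluating at (-0.747, 0.653): F = (2.03222, 5.64938), so ‖F‖₂ = 6.004.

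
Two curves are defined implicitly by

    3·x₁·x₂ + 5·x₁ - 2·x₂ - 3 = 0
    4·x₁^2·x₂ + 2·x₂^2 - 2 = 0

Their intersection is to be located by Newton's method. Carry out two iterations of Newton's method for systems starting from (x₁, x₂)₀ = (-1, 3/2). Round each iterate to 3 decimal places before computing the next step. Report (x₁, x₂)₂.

(0.678, 4.391)

At (-1, 3/2): F = (-15.500, 8.500).
Jacobian J = [[3·x₂ + 5, 3·x₁ - 2], [8·x₁·x₂, 4·x₁^2 + 4·x₂]].
At the point, J = [[9.500, -5.000], [-12.000, 10.000]] (det J = 35.000).
Solving J·Δ = −F gives Δ = (3.214, 3.007).
Then the next iterate is (x₁, x₂)₁ = (2.214, 4.507).
Round to (2.214, 4.507) and repeat: F = (28.99149, 126.99568), J = [[18.521, 4.642], [79.82798, 37.63518]].
Δ = (-1.536, -0.116), so (x₁, x₂)₂ = (0.678, 4.391).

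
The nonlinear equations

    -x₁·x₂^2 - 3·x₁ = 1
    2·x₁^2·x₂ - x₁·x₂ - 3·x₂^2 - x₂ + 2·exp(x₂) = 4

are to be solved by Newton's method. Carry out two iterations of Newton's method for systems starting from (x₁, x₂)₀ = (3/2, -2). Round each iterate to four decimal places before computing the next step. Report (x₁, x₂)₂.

At (3/2, -2): F = (-11.5000, -19.729329).
Jacobian J = [[-x₂^2 - 3, -2·x₁·x₂], [4·x₁·x₂ - x₂, 2·x₁^2 - x₁ - 6·x₂ + 2·exp(x₂) - 1]].
At the point, J = [[-7.0000, 6.0000], [-10.0000, 14.270671]] (det J = -39.894694).
Solving J·Δ = −F gives Δ = (-1.1464, 0.5792).
Then the next iterate is (x₁, x₂)₁ = (0.3536, -1.4208).
Round to (0.3536, -1.4208) and repeat: F = (-2.774603, -8.005075), J = [[-5.018673, 1.004790], [-0.588780, 7.904307]].
Δ = (-0.3554, 0.9863), so (x₁, x₂)₂ = (-0.0018, -0.4345).

(-0.0018, -0.4345)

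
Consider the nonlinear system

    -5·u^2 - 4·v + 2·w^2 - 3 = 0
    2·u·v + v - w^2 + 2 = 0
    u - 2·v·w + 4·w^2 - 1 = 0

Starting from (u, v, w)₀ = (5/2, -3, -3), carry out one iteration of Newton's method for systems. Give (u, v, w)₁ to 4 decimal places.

(1.3590, -1.4957, -1.4786)

At (5/2, -3, -3): F = (-4.2500, -25.0000, 19.5000).
Jacobian J = [[-10·u, -4, 4·w], [2·v, 2·u + 1, -2·w], [1, -2·w, -2·v + 8·w]].
At the point, J = [[-25.0000, -4.0000, -12.0000], [-6.0000, 6.0000, 6.0000], [1.0000, 6.0000, -18.0000]] (det J = 4512.0000).
Solving J·Δ = −F gives Δ = (-1.1410, 1.5043, 1.5214).
Then the next iterate is (u, v, w)₁ = (1.3590, -1.4957, -1.4786).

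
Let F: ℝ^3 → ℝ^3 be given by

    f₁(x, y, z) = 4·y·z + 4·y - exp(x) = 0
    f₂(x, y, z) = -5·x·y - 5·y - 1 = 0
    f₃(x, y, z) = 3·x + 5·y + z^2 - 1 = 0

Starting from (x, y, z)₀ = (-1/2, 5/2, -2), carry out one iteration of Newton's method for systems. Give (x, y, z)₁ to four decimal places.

(-0.5072, -0.3640, -2.0854)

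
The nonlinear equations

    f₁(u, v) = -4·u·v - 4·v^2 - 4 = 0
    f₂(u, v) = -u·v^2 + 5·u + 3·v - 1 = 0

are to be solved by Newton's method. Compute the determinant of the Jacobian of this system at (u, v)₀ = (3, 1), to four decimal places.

J = [[-4·v, -4·u - 8·v], [-v^2 + 5, -2·u·v + 3]].
At the point, J = [[-4.0000, -20.0000], [4.0000, -3.0000]].
det J = 92.0000.

92.0000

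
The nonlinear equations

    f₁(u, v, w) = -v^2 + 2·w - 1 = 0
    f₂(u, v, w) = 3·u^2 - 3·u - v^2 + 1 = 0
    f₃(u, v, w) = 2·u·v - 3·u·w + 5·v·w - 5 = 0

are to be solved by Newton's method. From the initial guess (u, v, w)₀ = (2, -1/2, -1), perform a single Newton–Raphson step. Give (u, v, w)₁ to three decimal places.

At (2, -1/2, -1): F = (-3.250, 6.750, 1.500).
Jacobian J = [[0, -2·v, 2], [6·u - 3, -2·v, 0], [2·v - 3·w, 2·u + 5·w, -3·u + 5·v]].
At the point, J = [[0.000, 1.000, 2.000], [9.000, 1.000, 0.000], [2.000, -1.000, -8.500]] (det J = 54.500).
Solving J·Δ = −F gives Δ = (-1.257, 4.562, -0.656).
Then the next iterate is (u, v, w)₁ = (0.743, 4.062, -1.656).

(0.743, 4.062, -1.656)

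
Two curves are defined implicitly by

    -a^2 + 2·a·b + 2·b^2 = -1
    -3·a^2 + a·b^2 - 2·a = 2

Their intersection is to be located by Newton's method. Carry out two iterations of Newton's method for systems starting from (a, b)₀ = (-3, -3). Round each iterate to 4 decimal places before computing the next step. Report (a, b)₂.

(-1.2759, -0.6515)

At (-3, -3): F = (28.0000, -50.0000).
Jacobian J = [[-2·a + 2·b, 2·a + 4·b], [-6·a + b^2 - 2, 2·a·b]].
At the point, J = [[0.0000, -18.0000], [25.0000, 18.0000]] (det J = 450.0000).
Solving J·Δ = −F gives Δ = (0.8800, 1.5556).
Then the next iterate is (a, b)₁ = (-2.1200, -1.4444).
Round to (-2.1200, -1.4444) and repeat: F = (6.802439, -15.666138), J = [[1.3512, -10.0176], [12.806291, 6.124256]].
Δ = (0.8441, 0.7929), so (a, b)₂ = (-1.2759, -0.6515).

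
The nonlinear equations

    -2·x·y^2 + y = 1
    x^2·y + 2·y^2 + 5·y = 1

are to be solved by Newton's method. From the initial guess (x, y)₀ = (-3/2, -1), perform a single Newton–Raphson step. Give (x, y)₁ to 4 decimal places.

(1.7941, -2.1176)

At (-3/2, -1): F = (1.0000, -6.2500).
Jacobian J = [[-2·y^2, -4·x·y + 1], [2·x·y, x^2 + 4·y + 5]].
At the point, J = [[-2.0000, -5.0000], [3.0000, 3.2500]] (det J = 8.5000).
Solving J·Δ = −F gives Δ = (3.2941, -1.1176).
Then the next iterate is (x, y)₁ = (1.7941, -2.1176).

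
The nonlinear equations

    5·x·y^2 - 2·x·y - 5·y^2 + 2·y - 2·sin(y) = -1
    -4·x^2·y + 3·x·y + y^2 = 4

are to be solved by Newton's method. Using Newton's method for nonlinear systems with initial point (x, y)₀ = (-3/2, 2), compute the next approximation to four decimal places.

At (-3/2, 2): F = (-40.818595, -27.0000).
Jacobian J = [[5·y^2 - 2·y, 10·x·y - 2·x - 10·y - 2·cos(y) + 2], [-8·x·y + 3·y, -4·x^2 + 3·x + 2·y]].
At the point, J = [[16.0000, -44.167706], [30.0000, -9.5000]] (det J = 1173.031190).
Solving J·Δ = −F gives Δ = (0.6860, -0.6756).
Then the next iterate is (x, y)₁ = (-0.8140, 1.3244).

(-0.8140, 1.3244)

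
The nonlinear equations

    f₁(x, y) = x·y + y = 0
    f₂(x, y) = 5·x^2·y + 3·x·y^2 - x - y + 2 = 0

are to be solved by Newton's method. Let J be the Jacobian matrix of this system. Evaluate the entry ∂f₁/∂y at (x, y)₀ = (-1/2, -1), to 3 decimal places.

∂f₁/∂y = x + 1.
At (-1/2, -1) this is 0.500.

0.500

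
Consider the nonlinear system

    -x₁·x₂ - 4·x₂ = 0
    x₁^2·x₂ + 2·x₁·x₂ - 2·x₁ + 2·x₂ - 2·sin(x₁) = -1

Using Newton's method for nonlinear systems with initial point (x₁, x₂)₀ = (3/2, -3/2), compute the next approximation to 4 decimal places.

(0.9787, -0.1422)

At (3/2, -3/2): F = (8.2500, -14.869990).
Jacobian J = [[-x₂, -x₁ - 4], [2·x₁·x₂ + 2·x₂ - 2·cos(x₁) - 2, x₁^2 + 2·x₁ + 2]].
At the point, J = [[1.5000, -5.5000], [-9.641474, 7.2500]] (det J = -42.153109).
Solving J·Δ = −F gives Δ = (-0.5213, 1.3578).
Then the next iterate is (x₁, x₂)₁ = (0.9787, -0.1422).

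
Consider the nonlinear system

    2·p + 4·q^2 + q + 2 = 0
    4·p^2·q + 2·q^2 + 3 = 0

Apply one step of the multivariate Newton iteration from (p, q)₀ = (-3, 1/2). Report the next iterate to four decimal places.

(-1.5110, 0.4044)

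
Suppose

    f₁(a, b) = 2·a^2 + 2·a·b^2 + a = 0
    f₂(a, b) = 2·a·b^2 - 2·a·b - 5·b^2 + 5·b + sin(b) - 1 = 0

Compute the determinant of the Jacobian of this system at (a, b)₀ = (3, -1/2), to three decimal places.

-6.153

J = [[4·a + 2·b^2 + 1, 4·a·b], [2·b^2 - 2·b, 4·a·b - 2·a - 10·b + cos(b) + 5]].
At the point, J = [[13.500, -6.000], [1.500, -1.12242]].
det J = -6.153.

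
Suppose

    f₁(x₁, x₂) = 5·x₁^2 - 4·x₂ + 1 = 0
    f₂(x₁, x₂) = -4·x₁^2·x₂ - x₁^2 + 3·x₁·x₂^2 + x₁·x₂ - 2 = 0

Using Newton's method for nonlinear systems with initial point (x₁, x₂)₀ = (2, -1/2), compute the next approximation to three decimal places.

(0.825, -0.625)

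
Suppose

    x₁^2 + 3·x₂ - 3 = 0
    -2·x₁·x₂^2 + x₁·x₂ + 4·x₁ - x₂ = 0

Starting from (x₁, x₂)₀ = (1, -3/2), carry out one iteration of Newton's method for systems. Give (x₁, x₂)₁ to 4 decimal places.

At (1, -3/2): F = (-6.5000, -0.5000).
Jacobian J = [[2·x₁, 3], [-2·x₂^2 + x₂ + 4, -4·x₁·x₂ + x₁ - 1]].
At the point, J = [[2.0000, 3.0000], [-2.0000, 6.0000]] (det J = 18.0000).
Solving J·Δ = −F gives Δ = (2.0833, 0.7778).
Then the next iterate is (x₁, x₂)₁ = (3.0833, -0.7222).

(3.0833, -0.7222)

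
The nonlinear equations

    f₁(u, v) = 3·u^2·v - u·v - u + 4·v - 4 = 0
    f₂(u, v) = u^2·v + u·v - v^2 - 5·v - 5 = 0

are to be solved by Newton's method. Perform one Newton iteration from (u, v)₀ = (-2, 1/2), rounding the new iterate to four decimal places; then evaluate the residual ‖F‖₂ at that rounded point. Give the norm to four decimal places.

28.6215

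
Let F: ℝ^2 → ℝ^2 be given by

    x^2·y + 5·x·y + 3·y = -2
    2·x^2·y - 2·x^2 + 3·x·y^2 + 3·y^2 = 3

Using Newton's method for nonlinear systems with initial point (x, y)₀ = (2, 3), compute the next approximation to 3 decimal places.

(0.210, 2.725)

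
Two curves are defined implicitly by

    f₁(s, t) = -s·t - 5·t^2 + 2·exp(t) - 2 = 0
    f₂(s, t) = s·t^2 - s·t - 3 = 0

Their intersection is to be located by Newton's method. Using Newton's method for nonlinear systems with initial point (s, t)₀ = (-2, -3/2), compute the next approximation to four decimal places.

At (-2, -3/2): F = (-15.803740, -10.5000).
Jacobian J = [[-t, -s - 10·t + 2·exp(t)], [t^2 - t, 2·s·t - s]].
At the point, J = [[1.5000, 17.446260], [3.7500, 8.0000]] (det J = -53.423476).
Solving J·Δ = −F gives Δ = (1.0624, 0.8145).
Then the next iterate is (s, t)₁ = (-0.9376, -0.6855).

(-0.9376, -0.6855)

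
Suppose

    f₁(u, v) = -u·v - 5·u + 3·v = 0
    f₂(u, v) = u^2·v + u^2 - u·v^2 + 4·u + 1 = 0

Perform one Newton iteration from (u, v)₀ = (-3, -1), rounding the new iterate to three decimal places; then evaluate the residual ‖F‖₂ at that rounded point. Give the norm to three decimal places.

0.739

At (-3, -1): F = (9.000, -8.000).
Jacobian J = [[-v - 5, -u + 3], [2·u·v + 2·u - v^2 + 4, u^2 - 2·u·v]].
At the point, J = [[-4.000, 6.000], [3.000, 3.000]] (det J = -30.000).
Solving J·Δ = −F gives Δ = (2.500, 0.167).
Then the next iterate is (u, v)₁ = (-0.500, -0.833).
Re-evaluating at (-0.500, -0.833): F = (-0.41550, -0.61131), so ‖F‖₂ = 0.739.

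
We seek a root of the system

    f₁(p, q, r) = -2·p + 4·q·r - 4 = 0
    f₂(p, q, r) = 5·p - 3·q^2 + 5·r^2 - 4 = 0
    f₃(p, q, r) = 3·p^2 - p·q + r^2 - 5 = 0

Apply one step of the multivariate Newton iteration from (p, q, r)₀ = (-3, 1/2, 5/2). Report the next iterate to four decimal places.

(-1.6432, 0.2242, 1.7356)

At (-3, 1/2, 5/2): F = (7.0000, 11.5000, 29.7500).
Jacobian J = [[-2, 4·r, 4·q], [5, -6·q, 10·r], [6·p - q, -p, 2·r]].
At the point, J = [[-2.0000, 10.0000, 2.0000], [5.0000, -3.0000, 25.0000], [-18.5000, 3.0000, 5.0000]] (det J = -4776.0000).
Solving J·Δ = −F gives Δ = (1.3568, -0.2758, -0.7644).
Then the next iterate is (p, q, r)₁ = (-1.6432, 0.2242, 1.7356).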